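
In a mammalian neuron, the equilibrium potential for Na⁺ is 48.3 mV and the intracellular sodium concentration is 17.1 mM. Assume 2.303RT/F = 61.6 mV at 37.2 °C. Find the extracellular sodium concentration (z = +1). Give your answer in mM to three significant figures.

104 mM

Nernst: E = (61.6/1) · log₁₀([out]/[in]), so log₁₀([out]/[in]) = 48.3 × 1 / 61.6 = 0.7841.
[out]/[in] = 10^(0.7841) = 6.083.
[out] = 6.083 × 17.1 = 104 mM.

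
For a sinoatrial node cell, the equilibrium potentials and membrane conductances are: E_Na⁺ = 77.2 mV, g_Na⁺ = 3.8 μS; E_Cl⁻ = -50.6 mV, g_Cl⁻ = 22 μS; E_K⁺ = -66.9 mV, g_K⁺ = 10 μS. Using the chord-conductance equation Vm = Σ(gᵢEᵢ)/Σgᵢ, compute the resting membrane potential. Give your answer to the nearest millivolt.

Σ gᵢEᵢ = 3.8·(77.2) + 22·(-50.6) + 10·(-66.9) = -1488.84
Σ gᵢ = 3.8 + 22 + 10 = 35.8
Vm = -1488.84 / 35.8 = -41.59 mV

-42 mV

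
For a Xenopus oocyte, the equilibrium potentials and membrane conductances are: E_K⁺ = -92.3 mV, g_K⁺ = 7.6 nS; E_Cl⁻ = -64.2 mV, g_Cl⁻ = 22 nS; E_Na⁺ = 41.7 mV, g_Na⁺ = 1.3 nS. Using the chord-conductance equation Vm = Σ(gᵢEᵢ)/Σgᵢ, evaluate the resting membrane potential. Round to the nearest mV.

Σ gᵢEᵢ = 7.6·(-92.3) + 22·(-64.2) + 1.3·(41.7) = -2059.67
Σ gᵢ = 7.6 + 22 + 1.3 = 30.9
Vm = -2059.67 / 30.9 = -66.66 mV

-67 mV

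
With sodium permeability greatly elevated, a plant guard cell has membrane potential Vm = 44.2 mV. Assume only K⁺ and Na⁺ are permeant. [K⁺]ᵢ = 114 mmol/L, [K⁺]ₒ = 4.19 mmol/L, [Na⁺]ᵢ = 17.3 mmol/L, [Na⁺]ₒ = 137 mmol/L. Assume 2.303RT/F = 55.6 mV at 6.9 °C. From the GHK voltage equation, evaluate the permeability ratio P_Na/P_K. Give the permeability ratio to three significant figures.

Let α = P_Na/P_K. GHK: Vm = 55.6·log₁₀[(Kₒ + α·Naₒ)/(Kᵢ + α·Naᵢ)].
10^(Vm/55.6) = 10^(44.2/55.6) = 6.2368
So 6.2368·(Kᵢ + α·Naᵢ) = Kₒ + α·Naₒ → α = (6.2368·114.0 − 4.19) / (137.0 − 6.2368·17.3)
α = (711 − 4.19) / (137.0 − 107.9) = 706.8/29.1 = 24.29

24.3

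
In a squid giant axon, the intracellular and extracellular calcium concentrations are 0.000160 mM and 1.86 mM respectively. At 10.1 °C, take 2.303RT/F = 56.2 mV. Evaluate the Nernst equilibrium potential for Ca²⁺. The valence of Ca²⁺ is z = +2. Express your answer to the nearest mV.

E = (56.2/z) · log₁₀([Ca²⁺]_out/[Ca²⁺]_in) with z = +2.
= (56.2/2) · log₁₀(1.86/0.000160) = 28.10 · log₁₀(1.162e+04)
= 28.10 · (4.0654) = 114.24 mV

114 mV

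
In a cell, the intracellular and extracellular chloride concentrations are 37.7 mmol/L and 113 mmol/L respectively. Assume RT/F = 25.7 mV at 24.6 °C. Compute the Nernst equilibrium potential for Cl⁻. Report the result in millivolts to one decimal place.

-28.2 mV

E = (25.7/z) · ln([Cl⁻]_out/[Cl⁻]_in) with z = -1.
For an anion, dividing by z = -1 reverses the sign.
= (25.7/-1) · ln(113/37.7) = -25.70 · ln(2.997)
= -25.70 · (1.0977) = -28.21 mV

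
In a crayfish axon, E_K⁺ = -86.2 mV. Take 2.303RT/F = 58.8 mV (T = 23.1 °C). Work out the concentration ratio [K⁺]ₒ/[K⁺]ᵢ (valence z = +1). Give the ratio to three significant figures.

log₁₀([out]/[in]) = E·z/(58.8) = -86.2 × 1 / 58.8 = -1.4660
[out]/[in] = 10^(-1.4660) = 0.0342

0.0342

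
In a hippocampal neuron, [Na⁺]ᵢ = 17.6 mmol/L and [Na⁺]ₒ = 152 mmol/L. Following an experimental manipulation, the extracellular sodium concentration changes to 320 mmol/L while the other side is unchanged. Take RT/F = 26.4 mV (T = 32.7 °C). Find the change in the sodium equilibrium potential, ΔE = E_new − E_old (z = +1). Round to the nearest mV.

E_old = (26.4/1)·ln(152/17.6) = 56.92 mV
E_new = (26.4/1)·ln(320/17.6) = 76.57 mV
ΔE = 76.57 − (56.92) = 19.65 mV

20 mV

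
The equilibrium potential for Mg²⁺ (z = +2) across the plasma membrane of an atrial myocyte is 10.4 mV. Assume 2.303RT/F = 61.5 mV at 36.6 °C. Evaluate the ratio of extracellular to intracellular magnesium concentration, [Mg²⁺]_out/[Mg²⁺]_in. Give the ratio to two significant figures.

log₁₀([out]/[in]) = E·z/(61.5) = 10.4 × 2 / 61.5 = 0.3382
[out]/[in] = 10^(0.3382) = 2.179

2.2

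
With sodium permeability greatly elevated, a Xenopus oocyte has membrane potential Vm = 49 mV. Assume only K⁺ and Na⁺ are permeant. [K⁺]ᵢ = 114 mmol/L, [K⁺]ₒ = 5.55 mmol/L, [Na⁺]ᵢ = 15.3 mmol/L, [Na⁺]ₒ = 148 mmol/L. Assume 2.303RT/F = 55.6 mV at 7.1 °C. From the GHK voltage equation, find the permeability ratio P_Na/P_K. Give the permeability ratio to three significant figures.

27.3

Let α = P_Na/P_K. GHK: Vm = 55.6·log₁₀[(Kₒ + α·Naₒ)/(Kᵢ + α·Naᵢ)].
10^(Vm/55.6) = 10^(49.0/55.6) = 7.6084
So 7.6084·(Kᵢ + α·Naᵢ) = Kₒ + α·Naₒ → α = (7.6084·114.0 − 5.55) / (148.0 − 7.6084·15.3)
α = (867.4 − 5.55) / (148.0 − 116.4) = 861.8/31.59 = 27.28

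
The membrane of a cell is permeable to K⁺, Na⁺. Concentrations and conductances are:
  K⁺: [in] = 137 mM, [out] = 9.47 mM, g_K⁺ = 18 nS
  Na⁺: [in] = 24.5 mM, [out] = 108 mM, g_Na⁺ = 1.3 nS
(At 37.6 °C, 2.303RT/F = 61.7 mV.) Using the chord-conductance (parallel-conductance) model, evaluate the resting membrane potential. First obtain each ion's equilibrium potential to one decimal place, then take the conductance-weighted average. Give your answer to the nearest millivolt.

E_K⁺ = (61.7/1)·log₁₀(9.47/137) = -71.6 mV
E_Na⁺ = (61.7/1)·log₁₀(108/24.5) = 39.8 mV
Vm = (Σ gᵢEᵢ)/(Σ gᵢ) = (18·-71.6 + 1.3·39.8) / (18 + 1.3)
= -1237.06 / 19.3 = -64.10 mV

-64 mV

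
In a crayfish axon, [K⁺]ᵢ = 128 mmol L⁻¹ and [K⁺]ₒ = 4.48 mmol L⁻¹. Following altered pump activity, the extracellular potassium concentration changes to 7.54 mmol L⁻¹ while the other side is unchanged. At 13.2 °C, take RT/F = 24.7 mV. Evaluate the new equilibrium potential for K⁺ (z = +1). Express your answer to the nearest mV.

-70 mV

After the shift: [K⁺]_out = 7.54, [K⁺]_in = 128 mmol L⁻¹.
E_new = (24.7/1)·ln(7.54/128) = 24.70 · (-2.8318) = -69.95 mV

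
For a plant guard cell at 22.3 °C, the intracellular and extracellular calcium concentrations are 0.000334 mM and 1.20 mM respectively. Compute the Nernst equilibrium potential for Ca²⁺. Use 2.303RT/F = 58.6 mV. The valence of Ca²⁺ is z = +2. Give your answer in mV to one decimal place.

E = (58.6/z) · log₁₀([Ca²⁺]_out/[Ca²⁺]_in) with z = +2.
= (58.6/2) · log₁₀(1.20/0.000334) = 29.30 · log₁₀(3593)
= 29.30 · (3.5554) = 104.17 mV

104.2 mV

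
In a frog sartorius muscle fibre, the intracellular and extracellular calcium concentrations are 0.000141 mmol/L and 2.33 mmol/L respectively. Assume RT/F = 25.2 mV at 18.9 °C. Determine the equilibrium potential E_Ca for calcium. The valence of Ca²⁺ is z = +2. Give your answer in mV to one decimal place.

122.4 mV

E = (25.2/z) · ln([Ca²⁺]_out/[Ca²⁺]_in) with z = +2.
= (25.2/2) · ln(2.33/0.000141) = 12.60 · ln(1.652e+04)
= 12.60 · (9.7126) = 122.38 mV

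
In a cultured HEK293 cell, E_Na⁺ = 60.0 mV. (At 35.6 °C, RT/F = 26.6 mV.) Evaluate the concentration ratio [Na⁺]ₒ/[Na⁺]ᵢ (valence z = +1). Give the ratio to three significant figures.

ln([out]/[in]) = E·z/(26.6) = 60.0 × 1 / 26.6 = 2.2556
[out]/[in] = e^(2.2556) = 9.541

9.54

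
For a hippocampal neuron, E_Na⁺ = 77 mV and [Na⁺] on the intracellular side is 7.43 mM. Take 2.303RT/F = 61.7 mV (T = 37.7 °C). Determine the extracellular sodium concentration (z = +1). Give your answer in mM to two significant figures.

Nernst: E = (61.7/1) · log₁₀([out]/[in]), so log₁₀([out]/[in]) = 77.0 × 1 / 61.7 = 1.2480.
[out]/[in] = 10^(1.2480) = 17.7.
[out] = 17.7 × 7.43 = 131.5 mM.

130 mM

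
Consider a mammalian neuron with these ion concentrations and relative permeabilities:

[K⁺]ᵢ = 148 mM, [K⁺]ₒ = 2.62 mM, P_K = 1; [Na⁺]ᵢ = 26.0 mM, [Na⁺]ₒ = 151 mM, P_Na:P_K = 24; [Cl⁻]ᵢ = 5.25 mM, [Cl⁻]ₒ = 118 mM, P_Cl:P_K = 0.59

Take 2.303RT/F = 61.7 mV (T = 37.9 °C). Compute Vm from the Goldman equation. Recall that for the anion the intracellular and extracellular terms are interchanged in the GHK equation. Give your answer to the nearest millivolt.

Vm = 61.7 · log₁₀[(Σ P·[cation]ₒ + Σ P·[anion]ᵢ) / (Σ P·[cation]ᵢ + Σ P·[anion]ₒ)]
Numerator = 1×2.62 + 24×151 + 0.59×5.25 = 3630
Denominator = 1×148 + 24×26.0 + 0.59×118 = 841.6
Vm = 61.7 · log₁₀(4.3128) = 61.7 × (0.6348) = 39.16 mV

39 mV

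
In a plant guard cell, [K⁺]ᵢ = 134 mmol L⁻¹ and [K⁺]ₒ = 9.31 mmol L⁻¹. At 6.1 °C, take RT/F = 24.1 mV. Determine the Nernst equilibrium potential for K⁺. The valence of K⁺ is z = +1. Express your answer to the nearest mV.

E = (24.1/z) · ln([K⁺]_out/[K⁺]_in) with z = +1.
= (24.1/1) · ln(9.31/134) = 24.10 · ln(0.06948)
= 24.10 · (-2.6668) = -64.27 mV

-64 mV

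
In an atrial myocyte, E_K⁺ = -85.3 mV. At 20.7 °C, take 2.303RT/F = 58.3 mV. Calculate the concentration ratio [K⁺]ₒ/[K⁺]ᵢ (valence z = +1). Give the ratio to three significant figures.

0.0344

log₁₀([out]/[in]) = E·z/(58.3) = -85.3 × 1 / 58.3 = -1.4631
[out]/[in] = 10^(-1.4631) = 0.03443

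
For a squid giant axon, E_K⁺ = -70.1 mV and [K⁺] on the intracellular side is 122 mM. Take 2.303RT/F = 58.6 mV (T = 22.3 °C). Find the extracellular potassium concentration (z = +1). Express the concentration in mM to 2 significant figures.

Nernst: E = (58.6/1) · log₁₀([out]/[in]), so log₁₀([out]/[in]) = -70.1 × 1 / 58.6 = -1.1962.
[out]/[in] = 10^(-1.1962) = 0.06364.
[out] = 0.06364 × 122 = 7.765 mM.

7.8 mM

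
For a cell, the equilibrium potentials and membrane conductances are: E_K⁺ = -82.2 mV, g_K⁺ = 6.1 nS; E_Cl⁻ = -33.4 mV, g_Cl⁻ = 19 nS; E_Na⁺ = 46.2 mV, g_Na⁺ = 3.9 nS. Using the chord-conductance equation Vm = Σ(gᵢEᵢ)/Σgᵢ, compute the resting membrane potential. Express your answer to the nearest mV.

Σ gᵢEᵢ = 6.1·(-82.2) + 19·(-33.4) + 3.9·(46.2) = -955.84
Σ gᵢ = 6.1 + 19 + 3.9 = 29
Vm = -955.84 / 29 = -32.96 mV

-33 mV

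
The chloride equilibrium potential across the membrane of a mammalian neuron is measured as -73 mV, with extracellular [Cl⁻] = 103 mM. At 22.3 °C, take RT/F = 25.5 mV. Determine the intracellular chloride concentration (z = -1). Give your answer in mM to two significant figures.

Nernst: E = (25.5/-1) · ln([out]/[in]), so ln([out]/[in]) = -73.0 × -1 / 25.5 = 2.8627.
[out]/[in] = e^(2.8627) = 17.51.
[in] = 103 / 17.51 = 5.883 mM.

5.9 mM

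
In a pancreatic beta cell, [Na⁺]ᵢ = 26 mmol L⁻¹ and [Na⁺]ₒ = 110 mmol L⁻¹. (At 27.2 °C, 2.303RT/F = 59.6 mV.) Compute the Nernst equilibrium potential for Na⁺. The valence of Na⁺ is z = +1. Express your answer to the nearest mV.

37 mV

E = (59.6/z) · log₁₀([Na⁺]_out/[Na⁺]_in) with z = +1.
= (59.6/1) · log₁₀(110/26) = 59.60 · log₁₀(4.231)
= 59.60 · (0.6264) = 37.33 mV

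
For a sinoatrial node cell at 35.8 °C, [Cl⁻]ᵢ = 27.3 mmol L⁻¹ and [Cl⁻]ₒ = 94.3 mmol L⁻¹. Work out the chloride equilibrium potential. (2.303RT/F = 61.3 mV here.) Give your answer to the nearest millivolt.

-33 mV

E = (61.3/z) · log₁₀([Cl⁻]_out/[Cl⁻]_in) with z = -1.
For an anion, dividing by z = -1 reverses the sign.
= (61.3/-1) · log₁₀(94.3/27.3) = -61.30 · log₁₀(3.454)
= -61.30 · (0.5383) = -33.00 mV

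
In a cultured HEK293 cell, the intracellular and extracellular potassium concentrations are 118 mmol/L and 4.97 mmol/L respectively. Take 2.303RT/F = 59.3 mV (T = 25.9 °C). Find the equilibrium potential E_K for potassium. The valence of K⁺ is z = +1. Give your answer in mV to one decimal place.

-81.6 mV

E = (59.3/z) · log₁₀([K⁺]_out/[K⁺]_in) with z = +1.
= (59.3/1) · log₁₀(4.97/118) = 59.30 · log₁₀(0.04212)
= 59.30 · (-1.3755) = -81.57 mV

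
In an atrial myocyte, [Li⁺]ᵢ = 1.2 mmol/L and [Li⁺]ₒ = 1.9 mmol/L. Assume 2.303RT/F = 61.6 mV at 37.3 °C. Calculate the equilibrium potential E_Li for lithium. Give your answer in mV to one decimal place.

12.3 mV

E = (61.6/z) · log₁₀([Li⁺]_out/[Li⁺]_in) with z = +1.
= (61.6/1) · log₁₀(1.9/1.2) = 61.60 · log₁₀(1.583)
= 61.60 · (0.1996) = 12.29 mV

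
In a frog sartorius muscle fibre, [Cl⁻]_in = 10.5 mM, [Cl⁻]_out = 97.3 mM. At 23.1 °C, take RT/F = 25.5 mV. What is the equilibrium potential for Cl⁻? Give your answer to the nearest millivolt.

-57 mV

E = (25.5/z) · ln([Cl⁻]_out/[Cl⁻]_in) with z = -1.
For an anion, dividing by z = -1 reverses the sign.
= (25.5/-1) · ln(97.3/10.5) = -25.50 · ln(9.267)
= -25.50 · (2.2264) = -56.77 mV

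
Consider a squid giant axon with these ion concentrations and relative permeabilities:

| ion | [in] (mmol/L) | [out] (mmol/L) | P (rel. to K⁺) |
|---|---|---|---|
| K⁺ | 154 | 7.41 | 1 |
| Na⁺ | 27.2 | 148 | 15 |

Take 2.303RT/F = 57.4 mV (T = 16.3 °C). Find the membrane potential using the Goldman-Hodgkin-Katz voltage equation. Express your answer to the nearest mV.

Vm = 57.4 · log₁₀[(Σ P·[cation]ₒ + Σ P·[anion]ᵢ) / (Σ P·[cation]ᵢ + Σ P·[anion]ₒ)]
Numerator = 1×7.41 + 15×148 = 2227
Denominator = 1×154 + 15×27.2 = 562
Vm = 57.4 · log₁₀(3.9634) = 57.4 × (0.5981) = 34.33 mV

34 mV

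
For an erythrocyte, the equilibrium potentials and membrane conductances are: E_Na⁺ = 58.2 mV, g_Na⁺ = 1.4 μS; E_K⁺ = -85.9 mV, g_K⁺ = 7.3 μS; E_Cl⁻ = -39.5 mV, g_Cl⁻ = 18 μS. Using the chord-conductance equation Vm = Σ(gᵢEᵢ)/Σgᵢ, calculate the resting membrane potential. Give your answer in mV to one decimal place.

-47.1 mV

Σ gᵢEᵢ = 1.4·(58.2) + 7.3·(-85.9) + 18·(-39.5) = -1256.59
Σ gᵢ = 1.4 + 7.3 + 18 = 26.7
Vm = -1256.59 / 26.7 = -47.06 mV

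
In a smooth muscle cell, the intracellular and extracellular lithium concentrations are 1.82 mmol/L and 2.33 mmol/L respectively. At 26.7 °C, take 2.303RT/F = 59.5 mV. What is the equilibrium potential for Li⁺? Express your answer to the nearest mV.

6 mV

E = (59.5/z) · log₁₀([Li⁺]_out/[Li⁺]_in) with z = +1.
= (59.5/1) · log₁₀(2.33/1.82) = 59.50 · log₁₀(1.28)
= 59.50 · (0.1073) = 6.38 mV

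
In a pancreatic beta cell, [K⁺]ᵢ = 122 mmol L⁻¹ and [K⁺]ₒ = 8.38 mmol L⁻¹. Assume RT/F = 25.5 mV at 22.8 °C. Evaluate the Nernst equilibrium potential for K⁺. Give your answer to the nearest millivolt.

E = (25.5/z) · ln([K⁺]_out/[K⁺]_in) with z = +1.
= (25.5/1) · ln(8.38/122) = 25.50 · ln(0.06869)
= 25.50 · (-2.6782) = -68.29 mV

-68 mV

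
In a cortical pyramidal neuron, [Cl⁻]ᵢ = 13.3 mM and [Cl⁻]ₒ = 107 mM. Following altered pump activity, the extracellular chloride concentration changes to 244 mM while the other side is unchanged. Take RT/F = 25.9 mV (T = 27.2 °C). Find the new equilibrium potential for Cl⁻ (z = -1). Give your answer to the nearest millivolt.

After the shift: [Cl⁻]_out = 244, [Cl⁻]_in = 13.3 mM.
E_new = (25.9/-1)·ln(244/13.3) = -25.90 · (2.9094) = -75.35 mV

-75 mV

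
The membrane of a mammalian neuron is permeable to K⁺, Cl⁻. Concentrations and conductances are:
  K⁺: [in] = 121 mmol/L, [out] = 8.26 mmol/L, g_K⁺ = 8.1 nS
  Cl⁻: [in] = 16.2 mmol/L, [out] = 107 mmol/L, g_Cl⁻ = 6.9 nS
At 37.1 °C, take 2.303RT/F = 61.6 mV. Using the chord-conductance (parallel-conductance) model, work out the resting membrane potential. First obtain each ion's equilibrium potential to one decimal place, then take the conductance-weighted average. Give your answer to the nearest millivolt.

E_K⁺ = (61.6/1)·log₁₀(8.26/121) = -71.8 mV
E_Cl⁻ = (61.6/-1)·log₁₀(107/16.2) = -50.5 mV
Vm = (Σ gᵢEᵢ)/(Σ gᵢ) = (8.1·-71.8 + 6.9·-50.5) / (8.1 + 6.9)
= -930.03 / 15 = -62.00 mV

-62 mV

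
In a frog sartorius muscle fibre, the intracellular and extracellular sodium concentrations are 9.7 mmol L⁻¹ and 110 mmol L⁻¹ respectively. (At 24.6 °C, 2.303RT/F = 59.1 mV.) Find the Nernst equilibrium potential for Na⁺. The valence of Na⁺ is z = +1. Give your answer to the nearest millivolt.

E = (59.1/z) · log₁₀([Na⁺]_out/[Na⁺]_in) with z = +1.
= (59.1/1) · log₁₀(110/9.7) = 59.10 · log₁₀(11.34)
= 59.10 · (1.0546) = 62.33 mV

62 mV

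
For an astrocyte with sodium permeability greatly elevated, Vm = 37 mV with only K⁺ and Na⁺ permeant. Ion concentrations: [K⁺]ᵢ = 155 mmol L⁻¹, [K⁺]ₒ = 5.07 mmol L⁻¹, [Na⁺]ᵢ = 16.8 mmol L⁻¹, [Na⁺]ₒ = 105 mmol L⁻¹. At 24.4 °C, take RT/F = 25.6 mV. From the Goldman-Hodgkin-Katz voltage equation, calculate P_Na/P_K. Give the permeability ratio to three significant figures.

Let α = P_Na/P_K. GHK: Vm = 25.6·ln[(Kₒ + α·Naₒ)/(Kᵢ + α·Naᵢ)].
e^(Vm/25.6) = e^(37.0/25.6) = 4.2432
So 4.2432·(Kᵢ + α·Naᵢ) = Kₒ + α·Naₒ → α = (4.2432·155.0 − 5.07) / (105.0 − 4.2432·16.8)
α = (657.7 − 5.07) / (105.0 − 71.29) = 652.6/33.71 = 19.36

19.4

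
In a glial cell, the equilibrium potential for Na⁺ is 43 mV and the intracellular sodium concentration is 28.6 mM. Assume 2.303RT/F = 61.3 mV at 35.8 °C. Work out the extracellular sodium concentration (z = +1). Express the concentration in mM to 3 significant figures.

Nernst: E = (61.3/1) · log₁₀([out]/[in]), so log₁₀([out]/[in]) = 43.0 × 1 / 61.3 = 0.7015.
[out]/[in] = 10^(0.7015) = 5.029.
[out] = 5.029 × 28.6 = 143.8 mM.

144 mM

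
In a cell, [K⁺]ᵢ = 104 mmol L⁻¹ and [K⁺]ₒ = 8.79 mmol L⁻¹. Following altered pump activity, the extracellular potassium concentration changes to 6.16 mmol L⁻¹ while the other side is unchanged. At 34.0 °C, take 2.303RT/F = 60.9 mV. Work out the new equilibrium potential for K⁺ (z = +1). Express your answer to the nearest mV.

-75 mV

After the shift: [K⁺]_out = 6.16, [K⁺]_in = 104 mmol L⁻¹.
E_new = (60.9/1)·log₁₀(6.16/104) = 60.90 · (-1.2275) = -74.75 mV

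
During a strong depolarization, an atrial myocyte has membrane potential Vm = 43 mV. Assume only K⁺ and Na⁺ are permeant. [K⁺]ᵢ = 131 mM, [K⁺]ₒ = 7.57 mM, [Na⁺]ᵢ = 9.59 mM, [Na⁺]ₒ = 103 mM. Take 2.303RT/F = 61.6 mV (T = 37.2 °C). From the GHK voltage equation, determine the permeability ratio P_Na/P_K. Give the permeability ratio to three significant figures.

Let α = P_Na/P_K. GHK: Vm = 61.6·log₁₀[(Kₒ + α·Naₒ)/(Kᵢ + α·Naᵢ)].
10^(Vm/61.6) = 10^(43.0/61.6) = 4.9894
So 4.9894·(Kᵢ + α·Naᵢ) = Kₒ + α·Naₒ → α = (4.9894·131.0 − 7.57) / (103.0 − 4.9894·9.59)
α = (653.6 − 7.57) / (103.0 − 47.85) = 646/55.15 = 11.71

11.7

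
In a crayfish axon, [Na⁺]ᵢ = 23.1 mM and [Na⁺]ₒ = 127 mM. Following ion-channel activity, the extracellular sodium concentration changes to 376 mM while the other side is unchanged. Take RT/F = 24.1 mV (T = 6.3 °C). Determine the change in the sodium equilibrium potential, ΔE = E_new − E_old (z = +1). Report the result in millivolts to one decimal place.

26.2 mV

E_old = (24.1/1)·ln(127/23.1) = 41.07 mV
E_new = (24.1/1)·ln(376/23.1) = 67.23 mV
ΔE = 67.23 − (41.07) = 26.16 mV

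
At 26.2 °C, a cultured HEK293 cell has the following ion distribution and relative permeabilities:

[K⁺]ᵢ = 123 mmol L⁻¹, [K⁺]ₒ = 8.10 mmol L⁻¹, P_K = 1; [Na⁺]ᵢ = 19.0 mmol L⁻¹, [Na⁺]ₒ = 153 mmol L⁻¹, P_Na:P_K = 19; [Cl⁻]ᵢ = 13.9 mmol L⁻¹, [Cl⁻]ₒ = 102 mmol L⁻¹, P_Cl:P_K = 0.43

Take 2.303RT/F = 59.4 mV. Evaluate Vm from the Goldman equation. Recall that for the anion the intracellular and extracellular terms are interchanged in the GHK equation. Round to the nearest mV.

Vm = 59.4 · log₁₀[(Σ P·[cation]ₒ + Σ P·[anion]ᵢ) / (Σ P·[cation]ᵢ + Σ P·[anion]ₒ)]
Numerator = 1×8.10 + 19×153 + 0.43×13.9 = 2921
Denominator = 1×123 + 19×19.0 + 0.43×102 = 527.9
Vm = 59.4 · log₁₀(5.5338) = 59.4 × (0.7430) = 44.14 mV

44 mV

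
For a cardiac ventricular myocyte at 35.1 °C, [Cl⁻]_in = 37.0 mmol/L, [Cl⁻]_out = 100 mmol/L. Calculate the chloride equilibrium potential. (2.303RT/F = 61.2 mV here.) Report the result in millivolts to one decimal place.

E = (61.2/z) · log₁₀([Cl⁻]_out/[Cl⁻]_in) with z = -1.
For an anion, dividing by z = -1 reverses the sign.
= (61.2/-1) · log₁₀(100/37.0) = -61.20 · log₁₀(2.703)
= -61.20 · (0.4318) = -26.43 mV

-26.4 mV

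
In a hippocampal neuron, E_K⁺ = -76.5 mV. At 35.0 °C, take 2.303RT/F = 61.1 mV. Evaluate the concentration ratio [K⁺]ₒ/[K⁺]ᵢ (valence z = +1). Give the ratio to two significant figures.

0.056

log₁₀([out]/[in]) = E·z/(61.1) = -76.5 × 1 / 61.1 = -1.2520
[out]/[in] = 10^(-1.2520) = 0.05597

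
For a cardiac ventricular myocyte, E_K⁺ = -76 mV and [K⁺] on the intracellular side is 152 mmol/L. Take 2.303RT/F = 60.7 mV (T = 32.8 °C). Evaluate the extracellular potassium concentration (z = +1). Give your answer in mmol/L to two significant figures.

Nernst: E = (60.7/1) · log₁₀([out]/[in]), so log₁₀([out]/[in]) = -76.0 × 1 / 60.7 = -1.2521.
[out]/[in] = 10^(-1.2521) = 0.05597.
[out] = 0.05597 × 152 = 8.507 mmol/L.

8.5 mmol/L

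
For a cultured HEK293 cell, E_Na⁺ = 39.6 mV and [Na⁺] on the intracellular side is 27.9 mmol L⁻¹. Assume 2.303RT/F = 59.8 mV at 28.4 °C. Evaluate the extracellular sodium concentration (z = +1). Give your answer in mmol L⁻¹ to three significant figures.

Nernst: E = (59.8/1) · log₁₀([out]/[in]), so log₁₀([out]/[in]) = 39.6 × 1 / 59.8 = 0.6622.
[out]/[in] = 10^(0.6622) = 4.594.
[out] = 4.594 × 27.9 = 128.2 mmol L⁻¹.

128 mmol L⁻¹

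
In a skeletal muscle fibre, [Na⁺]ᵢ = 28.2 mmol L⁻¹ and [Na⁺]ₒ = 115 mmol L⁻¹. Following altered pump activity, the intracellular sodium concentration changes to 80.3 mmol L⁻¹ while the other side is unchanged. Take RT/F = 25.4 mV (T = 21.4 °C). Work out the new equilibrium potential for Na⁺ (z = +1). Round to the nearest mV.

After the shift: [Na⁺]_out = 115, [Na⁺]_in = 80.3 mmol L⁻¹.
E_new = (25.4/1)·ln(115/80.3) = 25.40 · (0.3592) = 9.12 mV

9 mV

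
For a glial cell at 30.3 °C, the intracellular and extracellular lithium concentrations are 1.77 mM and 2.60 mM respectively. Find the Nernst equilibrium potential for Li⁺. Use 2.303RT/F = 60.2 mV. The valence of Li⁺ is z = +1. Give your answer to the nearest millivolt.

10 mV

E = (60.2/z) · log₁₀([Li⁺]_out/[Li⁺]_in) with z = +1.
= (60.2/1) · log₁₀(2.60/1.77) = 60.20 · log₁₀(1.469)
= 60.20 · (0.1670) = 10.05 mV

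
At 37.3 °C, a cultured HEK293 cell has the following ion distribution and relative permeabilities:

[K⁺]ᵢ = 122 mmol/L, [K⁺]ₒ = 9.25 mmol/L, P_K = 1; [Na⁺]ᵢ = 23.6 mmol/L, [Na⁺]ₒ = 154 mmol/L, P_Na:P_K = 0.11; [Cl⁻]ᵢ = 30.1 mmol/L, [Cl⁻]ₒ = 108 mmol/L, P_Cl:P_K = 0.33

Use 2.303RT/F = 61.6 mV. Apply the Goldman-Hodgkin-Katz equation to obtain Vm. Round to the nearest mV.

-40 mV

Vm = 61.6 · log₁₀[(Σ P·[cation]ₒ + Σ P·[anion]ᵢ) / (Σ P·[cation]ᵢ + Σ P·[anion]ₒ)]
Numerator = 1×9.25 + 0.11×154 + 0.33×30.1 = 36.12
Denominator = 1×122 + 0.11×23.6 + 0.33×108 = 160.2
Vm = 61.6 · log₁₀(0.22544) = 61.6 × (-0.6470) = -39.85 mV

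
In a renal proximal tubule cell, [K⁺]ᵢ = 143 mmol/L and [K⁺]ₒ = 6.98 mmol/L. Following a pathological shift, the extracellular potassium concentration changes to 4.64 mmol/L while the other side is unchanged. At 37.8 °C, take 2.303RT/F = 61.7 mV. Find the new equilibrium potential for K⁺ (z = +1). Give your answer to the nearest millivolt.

After the shift: [K⁺]_out = 4.64, [K⁺]_in = 143 mmol/L.
E_new = (61.7/1)·log₁₀(4.64/143) = 61.70 · (-1.4888) = -91.86 mV

-92 mV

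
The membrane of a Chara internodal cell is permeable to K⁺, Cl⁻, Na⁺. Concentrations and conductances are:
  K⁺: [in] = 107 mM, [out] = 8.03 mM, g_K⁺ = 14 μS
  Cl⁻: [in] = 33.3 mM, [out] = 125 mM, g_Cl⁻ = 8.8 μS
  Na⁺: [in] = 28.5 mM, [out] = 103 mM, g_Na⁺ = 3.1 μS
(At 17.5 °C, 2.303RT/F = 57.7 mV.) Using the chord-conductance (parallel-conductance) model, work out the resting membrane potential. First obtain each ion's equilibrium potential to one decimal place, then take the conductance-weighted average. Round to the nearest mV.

E_K⁺ = (57.7/1)·log₁₀(8.03/107) = -64.9 mV
E_Cl⁻ = (57.7/-1)·log₁₀(125/33.3) = -33.1 mV
E_Na⁺ = (57.7/1)·log₁₀(103/28.5) = 32.2 mV
Vm = (Σ gᵢEᵢ)/(Σ gᵢ) = (14·-64.9 + 8.8·-33.1 + 3.1·32.2) / (14 + 8.8 + 3.1)
= -1100.06 / 25.9 = -42.47 mV

-42 mV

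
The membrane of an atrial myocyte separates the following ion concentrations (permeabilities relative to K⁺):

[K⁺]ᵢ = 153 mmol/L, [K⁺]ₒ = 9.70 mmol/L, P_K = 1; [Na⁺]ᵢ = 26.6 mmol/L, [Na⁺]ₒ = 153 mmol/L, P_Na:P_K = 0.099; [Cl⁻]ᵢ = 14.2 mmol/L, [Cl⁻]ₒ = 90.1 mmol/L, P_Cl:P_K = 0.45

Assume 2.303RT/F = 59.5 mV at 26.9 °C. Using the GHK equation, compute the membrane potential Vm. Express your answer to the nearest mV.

-47 mV

Vm = 59.5 · log₁₀[(Σ P·[cation]ₒ + Σ P·[anion]ᵢ) / (Σ P·[cation]ᵢ + Σ P·[anion]ₒ)]
Numerator = 1×9.70 + 0.099×153 + 0.45×14.2 = 31.24
Denominator = 1×153 + 0.099×26.6 + 0.45×90.1 = 196.2
Vm = 59.5 · log₁₀(0.15923) = 59.5 × (-0.7980) = -47.48 mV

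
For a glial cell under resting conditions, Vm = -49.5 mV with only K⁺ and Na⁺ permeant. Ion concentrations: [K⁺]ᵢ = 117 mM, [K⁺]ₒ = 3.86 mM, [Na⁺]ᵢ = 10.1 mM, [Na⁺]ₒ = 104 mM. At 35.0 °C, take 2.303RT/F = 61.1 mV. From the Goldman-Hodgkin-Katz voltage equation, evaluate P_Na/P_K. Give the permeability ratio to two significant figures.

Let α = P_Na/P_K. GHK: Vm = 61.1·log₁₀[(Kₒ + α·Naₒ)/(Kᵢ + α·Naᵢ)].
10^(Vm/61.1) = 10^(-49.5/61.1) = 0.15483
So 0.15483·(Kᵢ + α·Naᵢ) = Kₒ + α·Naₒ → α = (0.15483·117.0 − 3.86) / (104.0 − 0.15483·10.1)
α = (18.12 − 3.86) / (104.0 − 1.564) = 14.26/102.4 = 0.1392

0.14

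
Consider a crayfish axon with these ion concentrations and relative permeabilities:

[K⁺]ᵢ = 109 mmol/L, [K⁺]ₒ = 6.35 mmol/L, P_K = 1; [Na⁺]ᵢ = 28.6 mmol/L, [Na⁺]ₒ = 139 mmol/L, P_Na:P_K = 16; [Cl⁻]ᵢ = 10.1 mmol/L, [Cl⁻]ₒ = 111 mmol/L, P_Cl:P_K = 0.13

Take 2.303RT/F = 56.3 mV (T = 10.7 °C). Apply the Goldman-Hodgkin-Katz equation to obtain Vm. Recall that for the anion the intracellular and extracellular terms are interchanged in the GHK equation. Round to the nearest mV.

Vm = 56.3 · log₁₀[(Σ P·[cation]ₒ + Σ P·[anion]ᵢ) / (Σ P·[cation]ᵢ + Σ P·[anion]ₒ)]
Numerator = 1×6.35 + 16×139 + 0.13×10.1 = 2232
Denominator = 1×109 + 16×28.6 + 0.13×111 = 581
Vm = 56.3 · log₁₀(3.8409) = 56.3 × (0.5844) = 32.90 mV

33 mV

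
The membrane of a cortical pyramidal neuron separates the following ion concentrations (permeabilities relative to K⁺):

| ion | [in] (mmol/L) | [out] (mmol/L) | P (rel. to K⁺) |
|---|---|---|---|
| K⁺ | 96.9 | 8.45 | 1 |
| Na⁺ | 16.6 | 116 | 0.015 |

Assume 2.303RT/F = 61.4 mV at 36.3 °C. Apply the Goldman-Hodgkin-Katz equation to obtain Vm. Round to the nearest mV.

Vm = 61.4 · log₁₀[(Σ P·[cation]ₒ + Σ P·[anion]ᵢ) / (Σ P·[cation]ᵢ + Σ P·[anion]ₒ)]
Numerator = 1×8.45 + 0.015×116 = 10.19
Denominator = 1×96.9 + 0.015×16.6 = 97.15
Vm = 61.4 · log₁₀(0.10489) = 61.4 × (-0.9793) = -60.13 mV

-60 mV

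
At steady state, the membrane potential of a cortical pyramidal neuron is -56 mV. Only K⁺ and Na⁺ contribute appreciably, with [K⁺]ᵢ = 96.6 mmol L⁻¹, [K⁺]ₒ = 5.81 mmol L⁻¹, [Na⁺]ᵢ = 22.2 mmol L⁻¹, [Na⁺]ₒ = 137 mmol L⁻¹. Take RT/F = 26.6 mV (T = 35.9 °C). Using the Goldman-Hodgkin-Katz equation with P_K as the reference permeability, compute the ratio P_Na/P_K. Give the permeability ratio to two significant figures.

Let α = P_Na/P_K. GHK: Vm = 26.6·ln[(Kₒ + α·Naₒ)/(Kᵢ + α·Naᵢ)].
e^(Vm/26.6) = e^(-56.0/26.6) = 0.12181
So 0.12181·(Kᵢ + α·Naᵢ) = Kₒ + α·Naₒ → α = (0.12181·96.6 − 5.81) / (137.0 − 0.12181·22.2)
α = (11.77 − 5.81) / (137.0 − 2.704) = 5.957/134.3 = 0.04436

0.044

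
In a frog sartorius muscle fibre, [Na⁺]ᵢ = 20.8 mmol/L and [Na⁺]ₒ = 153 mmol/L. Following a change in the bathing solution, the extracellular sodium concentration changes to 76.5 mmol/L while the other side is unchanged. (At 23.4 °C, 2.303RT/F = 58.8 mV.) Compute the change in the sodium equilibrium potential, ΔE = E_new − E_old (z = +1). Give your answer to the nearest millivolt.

E_old = (58.8/1)·log₁₀(153/20.8) = 50.96 mV
E_new = (58.8/1)·log₁₀(76.5/20.8) = 33.26 mV
ΔE = 33.26 − (50.96) = -17.70 mV

-18 mV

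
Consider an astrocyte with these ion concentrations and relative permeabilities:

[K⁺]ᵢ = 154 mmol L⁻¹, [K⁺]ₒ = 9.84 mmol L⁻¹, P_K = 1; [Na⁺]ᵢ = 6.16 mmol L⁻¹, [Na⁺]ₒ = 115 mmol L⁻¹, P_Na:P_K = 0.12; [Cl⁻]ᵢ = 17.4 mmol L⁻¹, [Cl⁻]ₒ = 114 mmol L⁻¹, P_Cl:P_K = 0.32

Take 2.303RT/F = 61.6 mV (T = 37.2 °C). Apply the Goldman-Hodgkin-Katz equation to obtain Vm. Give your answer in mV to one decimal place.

-50.3 mV

Vm = 61.6 · log₁₀[(Σ P·[cation]ₒ + Σ P·[anion]ᵢ) / (Σ P·[cation]ᵢ + Σ P·[anion]ₒ)]
Numerator = 1×9.84 + 0.12×115 + 0.32×17.4 = 29.21
Denominator = 1×154 + 0.12×6.16 + 0.32×114 = 191.2
Vm = 61.6 · log₁₀(0.15275) = 61.6 × (-0.8160) = -50.27 mV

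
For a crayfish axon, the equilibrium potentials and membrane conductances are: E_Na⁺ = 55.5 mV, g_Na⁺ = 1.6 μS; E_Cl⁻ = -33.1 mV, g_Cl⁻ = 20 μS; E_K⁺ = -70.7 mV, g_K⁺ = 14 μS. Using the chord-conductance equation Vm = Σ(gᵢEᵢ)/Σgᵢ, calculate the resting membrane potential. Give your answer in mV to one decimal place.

Σ gᵢEᵢ = 1.6·(55.5) + 20·(-33.1) + 14·(-70.7) = -1563.00
Σ gᵢ = 1.6 + 20 + 14 = 35.6
Vm = -1563.00 / 35.6 = -43.90 mV

-43.9 mV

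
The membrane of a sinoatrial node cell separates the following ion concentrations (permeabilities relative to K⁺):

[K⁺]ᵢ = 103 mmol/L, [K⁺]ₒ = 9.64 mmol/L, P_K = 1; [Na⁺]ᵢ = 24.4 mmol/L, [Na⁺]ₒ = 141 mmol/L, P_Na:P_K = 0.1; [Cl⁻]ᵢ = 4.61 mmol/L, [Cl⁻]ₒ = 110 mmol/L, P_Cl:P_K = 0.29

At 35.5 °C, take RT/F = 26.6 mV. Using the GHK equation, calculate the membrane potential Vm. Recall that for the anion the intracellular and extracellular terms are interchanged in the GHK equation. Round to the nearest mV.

-45 mV

Vm = 26.6 · ln[(Σ P·[cation]ₒ + Σ P·[anion]ᵢ) / (Σ P·[cation]ᵢ + Σ P·[anion]ₒ)]
Numerator = 1×9.64 + 0.1×141 + 0.29×4.61 = 25.08
Denominator = 1×103 + 0.1×24.4 + 0.29×110 = 137.3
Vm = 26.6 · ln(0.18259) = 26.6 × (-1.7005) = -45.23 mV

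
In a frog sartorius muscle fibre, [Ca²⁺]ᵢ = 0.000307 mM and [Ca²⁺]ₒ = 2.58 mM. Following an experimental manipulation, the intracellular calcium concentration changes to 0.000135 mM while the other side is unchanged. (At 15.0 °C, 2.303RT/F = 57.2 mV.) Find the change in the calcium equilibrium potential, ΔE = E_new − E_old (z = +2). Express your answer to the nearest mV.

10 mV

E_old = (57.2/2)·log₁₀(2.58/0.000307) = 112.24 mV
E_new = (57.2/2)·log₁₀(2.58/0.000135) = 122.44 mV
ΔE = 122.44 − (112.24) = 10.20 mV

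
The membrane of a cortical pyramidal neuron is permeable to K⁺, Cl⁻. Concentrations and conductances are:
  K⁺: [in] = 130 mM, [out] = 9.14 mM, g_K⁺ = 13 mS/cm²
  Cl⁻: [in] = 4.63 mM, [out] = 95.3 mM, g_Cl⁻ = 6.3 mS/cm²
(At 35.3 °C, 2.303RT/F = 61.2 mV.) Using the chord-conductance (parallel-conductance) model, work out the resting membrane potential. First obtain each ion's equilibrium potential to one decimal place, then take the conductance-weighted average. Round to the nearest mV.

E_K⁺ = (61.2/1)·log₁₀(9.14/130) = -70.6 mV
E_Cl⁻ = (61.2/-1)·log₁₀(95.3/4.63) = -80.4 mV
Vm = (Σ gᵢEᵢ)/(Σ gᵢ) = (13·-70.6 + 6.3·-80.4) / (13 + 6.3)
= -1424.32 / 19.3 = -73.80 mV

-74 mV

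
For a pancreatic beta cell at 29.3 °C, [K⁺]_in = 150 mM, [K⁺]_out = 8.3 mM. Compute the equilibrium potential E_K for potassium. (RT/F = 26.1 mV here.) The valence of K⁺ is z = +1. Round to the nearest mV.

E = (26.1/z) · ln([K⁺]_out/[K⁺]_in) with z = +1.
= (26.1/1) · ln(8.3/150) = 26.10 · ln(0.05533)
= 26.10 · (-2.8944) = -75.54 mV

-76 mV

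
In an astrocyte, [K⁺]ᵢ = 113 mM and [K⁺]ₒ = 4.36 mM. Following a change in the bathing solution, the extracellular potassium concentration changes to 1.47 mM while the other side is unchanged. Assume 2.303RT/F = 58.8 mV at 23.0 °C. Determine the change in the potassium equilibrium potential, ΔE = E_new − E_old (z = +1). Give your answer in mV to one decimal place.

E_old = (58.8/1)·log₁₀(4.36/113) = -83.12 mV
E_new = (58.8/1)·log₁₀(1.47/113) = -110.88 mV
ΔE = -110.88 − (-83.12) = -27.76 mV

-27.8 mV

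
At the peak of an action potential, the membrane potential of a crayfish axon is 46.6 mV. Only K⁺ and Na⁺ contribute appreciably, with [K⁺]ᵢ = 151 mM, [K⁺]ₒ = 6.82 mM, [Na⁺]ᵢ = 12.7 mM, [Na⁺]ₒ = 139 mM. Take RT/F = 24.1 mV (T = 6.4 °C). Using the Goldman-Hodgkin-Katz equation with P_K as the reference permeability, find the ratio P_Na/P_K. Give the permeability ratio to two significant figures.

20

Let α = P_Na/P_K. GHK: Vm = 24.1·ln[(Kₒ + α·Naₒ)/(Kᵢ + α·Naᵢ)].
e^(Vm/24.1) = e^(46.6/24.1) = 6.9144
So 6.9144·(Kᵢ + α·Naᵢ) = Kₒ + α·Naₒ → α = (6.9144·151.0 − 6.82) / (139.0 − 6.9144·12.7)
α = (1044 − 6.82) / (139.0 − 87.81) = 1037/51.19 = 20.26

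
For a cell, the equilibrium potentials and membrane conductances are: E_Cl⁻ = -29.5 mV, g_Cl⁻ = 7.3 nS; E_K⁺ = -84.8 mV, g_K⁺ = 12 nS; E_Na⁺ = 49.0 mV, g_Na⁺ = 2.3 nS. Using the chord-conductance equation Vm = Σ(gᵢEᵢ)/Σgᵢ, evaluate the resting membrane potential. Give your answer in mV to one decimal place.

Σ gᵢEᵢ = 7.3·(-29.5) + 12·(-84.8) + 2.3·(49.0) = -1120.25
Σ gᵢ = 7.3 + 12 + 2.3 = 21.6
Vm = -1120.25 / 21.6 = -51.86 mV

-51.9 mV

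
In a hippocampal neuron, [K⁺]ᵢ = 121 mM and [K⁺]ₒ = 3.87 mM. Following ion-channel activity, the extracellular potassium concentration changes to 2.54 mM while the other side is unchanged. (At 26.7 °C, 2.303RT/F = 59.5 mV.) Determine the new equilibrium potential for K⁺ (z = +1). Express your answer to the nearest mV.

-100 mV

After the shift: [K⁺]_out = 2.54, [K⁺]_in = 121 mM.
E_new = (59.5/1)·log₁₀(2.54/121) = 59.50 · (-1.6780) = -99.84 mV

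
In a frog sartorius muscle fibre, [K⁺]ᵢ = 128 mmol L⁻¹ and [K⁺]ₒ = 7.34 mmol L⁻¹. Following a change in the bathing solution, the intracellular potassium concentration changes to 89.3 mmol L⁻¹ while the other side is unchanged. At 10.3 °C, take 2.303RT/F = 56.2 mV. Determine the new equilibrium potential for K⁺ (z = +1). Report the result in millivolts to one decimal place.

After the shift: [K⁺]_out = 7.34, [K⁺]_in = 89.3 mmol L⁻¹.
E_new = (56.2/1)·log₁₀(7.34/89.3) = 56.20 · (-1.0852) = -60.99 mV

-61.0 mV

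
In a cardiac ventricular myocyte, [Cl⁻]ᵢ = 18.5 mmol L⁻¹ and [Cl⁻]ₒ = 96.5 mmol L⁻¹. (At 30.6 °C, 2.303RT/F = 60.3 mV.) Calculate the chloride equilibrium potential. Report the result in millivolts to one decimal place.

E = (60.3/z) · log₁₀([Cl⁻]_out/[Cl⁻]_in) with z = -1.
For an anion, dividing by z = -1 reverses the sign.
= (60.3/-1) · log₁₀(96.5/18.5) = -60.30 · log₁₀(5.216)
= -60.30 · (0.7174) = -43.26 mV

-43.3 mV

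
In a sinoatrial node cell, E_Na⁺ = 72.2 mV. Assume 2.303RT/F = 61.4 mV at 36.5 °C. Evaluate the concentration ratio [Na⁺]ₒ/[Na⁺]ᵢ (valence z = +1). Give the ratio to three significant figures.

15.0

log₁₀([out]/[in]) = E·z/(61.4) = 72.2 × 1 / 61.4 = 1.1759
[out]/[in] = 10^(1.1759) = 14.99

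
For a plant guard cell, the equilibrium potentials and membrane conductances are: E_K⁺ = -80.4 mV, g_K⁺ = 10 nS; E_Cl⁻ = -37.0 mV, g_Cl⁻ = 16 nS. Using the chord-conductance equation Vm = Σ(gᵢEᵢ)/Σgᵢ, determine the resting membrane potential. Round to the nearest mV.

Σ gᵢEᵢ = 10·(-80.4) + 16·(-37.0) = -1396.00
Σ gᵢ = 10 + 16 = 26
Vm = -1396.00 / 26 = -53.69 mV

-54 mV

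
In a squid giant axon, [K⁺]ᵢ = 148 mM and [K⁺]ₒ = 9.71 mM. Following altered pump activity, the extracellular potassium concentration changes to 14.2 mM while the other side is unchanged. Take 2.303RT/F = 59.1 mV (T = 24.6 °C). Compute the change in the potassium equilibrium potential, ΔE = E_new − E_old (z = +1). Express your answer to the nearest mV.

10 mV

E_old = (59.1/1)·log₁₀(9.71/148) = -69.92 mV
E_new = (59.1/1)·log₁₀(14.2/148) = -60.16 mV
ΔE = -60.16 − (-69.92) = 9.76 mV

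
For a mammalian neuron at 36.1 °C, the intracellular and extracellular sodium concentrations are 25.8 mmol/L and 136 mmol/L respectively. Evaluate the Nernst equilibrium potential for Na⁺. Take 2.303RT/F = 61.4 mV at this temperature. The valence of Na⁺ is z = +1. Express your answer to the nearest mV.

E = (61.4/z) · log₁₀([Na⁺]_out/[Na⁺]_in) with z = +1.
= (61.4/1) · log₁₀(136/25.8) = 61.40 · log₁₀(5.271)
= 61.40 · (0.7219) = 44.33 mV

44 mV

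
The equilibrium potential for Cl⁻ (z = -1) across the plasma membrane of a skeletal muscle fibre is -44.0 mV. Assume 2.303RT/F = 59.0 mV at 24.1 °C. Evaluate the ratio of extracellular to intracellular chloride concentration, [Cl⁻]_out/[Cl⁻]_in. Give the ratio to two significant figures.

log₁₀([out]/[in]) = E·z/(59.0) = -44.0 × -1 / 59.0 = 0.7458
[out]/[in] = 10^(0.7458) = 5.569

5.6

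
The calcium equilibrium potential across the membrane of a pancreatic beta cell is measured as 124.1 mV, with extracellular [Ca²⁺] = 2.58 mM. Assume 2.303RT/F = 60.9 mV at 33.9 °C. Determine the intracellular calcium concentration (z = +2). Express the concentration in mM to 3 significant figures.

Nernst: E = (60.9/2) · log₁₀([out]/[in]), so log₁₀([out]/[in]) = 124.1 × 2 / 60.9 = 4.0755.
[out]/[in] = 10^(4.0755) = 1.19e+04.
[in] = 2.58 / 1.19e+04 = 0.0002168 mM.

0.000217 mM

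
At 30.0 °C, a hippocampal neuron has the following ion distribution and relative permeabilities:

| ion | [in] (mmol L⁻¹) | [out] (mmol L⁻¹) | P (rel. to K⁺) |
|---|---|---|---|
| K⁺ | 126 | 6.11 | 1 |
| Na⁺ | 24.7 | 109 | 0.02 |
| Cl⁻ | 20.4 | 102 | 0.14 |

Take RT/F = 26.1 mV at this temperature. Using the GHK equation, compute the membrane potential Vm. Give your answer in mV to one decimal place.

Vm = 26.1 · ln[(Σ P·[cation]ₒ + Σ P·[anion]ᵢ) / (Σ P·[cation]ᵢ + Σ P·[anion]ₒ)]
Numerator = 1×6.11 + 0.02×109 + 0.14×20.4 = 11.15
Denominator = 1×126 + 0.02×24.7 + 0.14×102 = 140.8
Vm = 26.1 · ln(0.079177) = 26.1 × (-2.5361) = -66.19 mV

-66.2 mV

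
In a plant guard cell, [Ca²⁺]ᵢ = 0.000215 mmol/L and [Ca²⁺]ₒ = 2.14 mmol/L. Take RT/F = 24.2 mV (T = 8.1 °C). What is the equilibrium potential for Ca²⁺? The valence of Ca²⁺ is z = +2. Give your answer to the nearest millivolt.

111 mV

E = (24.2/z) · ln([Ca²⁺]_out/[Ca²⁺]_in) with z = +2.
= (24.2/2) · ln(2.14/0.000215) = 12.10 · ln(9953)
= 12.10 · (9.2057) = 111.39 mV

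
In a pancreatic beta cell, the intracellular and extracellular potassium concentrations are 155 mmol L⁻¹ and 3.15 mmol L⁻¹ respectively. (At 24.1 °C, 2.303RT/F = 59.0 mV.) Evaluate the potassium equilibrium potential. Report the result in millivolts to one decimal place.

E = (59.0/z) · log₁₀([K⁺]_out/[K⁺]_in) with z = +1.
= (59.0/1) · log₁₀(3.15/155) = 59.00 · log₁₀(0.02032)
= 59.00 · (-1.6920) = -99.83 mV

-99.8 mV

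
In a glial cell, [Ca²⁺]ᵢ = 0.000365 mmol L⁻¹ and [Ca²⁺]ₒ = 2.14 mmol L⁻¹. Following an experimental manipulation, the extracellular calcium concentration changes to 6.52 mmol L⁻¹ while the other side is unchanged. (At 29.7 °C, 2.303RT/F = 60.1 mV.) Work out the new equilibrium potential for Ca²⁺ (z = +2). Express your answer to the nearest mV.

128 mV

After the shift: [Ca²⁺]_out = 6.52, [Ca²⁺]_in = 0.000365 mmol L⁻¹.
E_new = (60.1/2)·log₁₀(6.52/0.000365) = 30.05 · (4.2520) = 127.77 mV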